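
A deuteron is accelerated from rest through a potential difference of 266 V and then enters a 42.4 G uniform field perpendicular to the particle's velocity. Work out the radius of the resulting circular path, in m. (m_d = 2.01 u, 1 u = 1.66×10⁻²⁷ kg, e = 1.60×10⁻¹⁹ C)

The kinetic energy gained is K = qV = (1×1.60×10^-19)(266) = 4.26×10^-17 J.
v = √(2K/m) = 1.60×10^5 m/s.
r = mv/(qB) = (3.34×10^-27)(1.60×10^5) / [(1×1.60×10^-19)(4.24×10^-3)] = 0.786 m.

r ≈ 0.786 m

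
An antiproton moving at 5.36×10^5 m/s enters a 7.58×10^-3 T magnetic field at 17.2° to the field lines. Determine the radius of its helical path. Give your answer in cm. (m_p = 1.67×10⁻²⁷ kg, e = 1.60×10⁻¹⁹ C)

r ≈ 21.8 cm

Only the perpendicular component v⊥ = v sin17.2° = 1.58×10^5 m/s is bent by the field.
r = m v⊥ /(qB) = (1.67×10^-27)(1.58×10^5) / [(1×1.60×10^-19)(7.58×10^-3)] = 0.218 m.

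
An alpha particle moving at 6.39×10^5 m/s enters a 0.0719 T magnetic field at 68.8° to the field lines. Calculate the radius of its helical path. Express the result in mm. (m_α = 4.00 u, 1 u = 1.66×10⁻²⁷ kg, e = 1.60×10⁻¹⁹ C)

r ≈ 172 mm

Only the perpendicular component v⊥ = v sin68.8° = 5.96×10^5 m/s is bent by the field.
r = m v⊥ /(qB) = (6.64×10^-27)(5.96×10^5) / [(2×1.60×10^-19)(0.0719)] = 0.172 m.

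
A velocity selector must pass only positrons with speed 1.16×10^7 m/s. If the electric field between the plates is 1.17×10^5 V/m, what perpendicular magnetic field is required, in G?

B ≈ 101 G

qE = qvB ⇒ B = E/v = (1.17×10^5) / (1.16×10^7) = 0.0101 T.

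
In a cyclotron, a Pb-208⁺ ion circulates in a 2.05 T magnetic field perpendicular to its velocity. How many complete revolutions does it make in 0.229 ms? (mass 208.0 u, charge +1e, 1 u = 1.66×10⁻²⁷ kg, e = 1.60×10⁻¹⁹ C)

N = 34

T = 2πm/(qB) = 2π(3.4528×10^-25) / [(1×1.60×10^-19)(2.05)] = 6.6142×10^-6 s.
N = t/T = 2.29×10^-4 / 6.6142×10^-6 ≈ 34.62, so 34 complete revolutions.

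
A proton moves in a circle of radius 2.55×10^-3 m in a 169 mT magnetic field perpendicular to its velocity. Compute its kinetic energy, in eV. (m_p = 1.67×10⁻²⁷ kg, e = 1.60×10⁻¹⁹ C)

v = qBr/m = (1×1.60×10^-19)(0.169)(2.55×10^-3) / (1.67×10^-27) = 4.13×10^4 m/s.
K = ½mv² = 0.5·(1.67×10^-27)·(4.13×10^4)² = 1.42×10^-18 J = 8.90 eV.

K ≈ 8.90 eV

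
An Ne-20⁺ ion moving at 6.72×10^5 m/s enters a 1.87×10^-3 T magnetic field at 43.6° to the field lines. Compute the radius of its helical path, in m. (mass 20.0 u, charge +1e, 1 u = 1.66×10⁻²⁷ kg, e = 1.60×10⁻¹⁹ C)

r ≈ 51.4 m

Only the perpendicular component v⊥ = v sin43.6° = 4.63×10^5 m/s is bent by the field.
r = m v⊥ /(qB) = (3.32×10^-26)(4.63×10^5) / [(1×1.60×10^-19)(1.87×10^-3)] = 51.4 m.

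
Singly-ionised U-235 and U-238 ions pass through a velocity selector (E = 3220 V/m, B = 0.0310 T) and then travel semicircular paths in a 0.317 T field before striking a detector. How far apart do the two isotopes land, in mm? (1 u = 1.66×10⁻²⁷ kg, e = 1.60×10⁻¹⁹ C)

Δd ≈ 20.4 mm

Both emerge at v = E/B₁ = 1.04×10^5 m/s.
r = mv/(qB₂), so r₁ = 0.7989 m and r₂ = 0.8091 m, giving Δr = 0.0102 m.
After a semicircle each ion lands a diameter 2r from the entry slit, so the separation is 2Δr = 0.0204 m.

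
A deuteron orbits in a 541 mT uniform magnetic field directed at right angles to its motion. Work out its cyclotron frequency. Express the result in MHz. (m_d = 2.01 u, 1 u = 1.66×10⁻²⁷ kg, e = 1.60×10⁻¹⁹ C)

f = qB/(2πm) = (1×1.60×10^-19)(0.541) / [2π(3.34×10^-27)] = 4.13×10^6 Hz.

f ≈ 4.13 MHz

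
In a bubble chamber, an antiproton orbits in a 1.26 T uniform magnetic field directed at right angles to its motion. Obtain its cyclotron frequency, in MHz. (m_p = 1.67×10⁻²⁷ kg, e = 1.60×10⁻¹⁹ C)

f = qB/(2πm) = (1×1.60×10^-19)(1.26) / [2π(1.67×10^-27)] = 1.92×10^7 Hz.

f ≈ 19.2 MHz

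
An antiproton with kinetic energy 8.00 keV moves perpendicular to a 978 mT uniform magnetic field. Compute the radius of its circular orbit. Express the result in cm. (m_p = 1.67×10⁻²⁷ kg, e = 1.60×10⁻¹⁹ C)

Convert the energy: K = 8.00 keV = 1.28×10^-15 J.
v = √(2K/m) = √(2·1.28×10^-15/1.67×10^-27) = 1.24×10^6 m/s.
r = mv/(qB) = (1.67×10^-27)(1.24×10^6) / [(1×1.60×10^-19)(0.978)] = 0.0132 m.

r ≈ 1.32 cm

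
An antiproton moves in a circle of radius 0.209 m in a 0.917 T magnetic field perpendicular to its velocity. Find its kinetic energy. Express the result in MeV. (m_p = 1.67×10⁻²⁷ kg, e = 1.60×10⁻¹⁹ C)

K ≈ 1.76 MeV

v = qBr/m = (1×1.60×10^-19)(0.917)(0.209) / (1.67×10^-27) = 1.84×10^7 m/s.
K = ½mv² = 0.5·(1.67×10^-27)·(1.84×10^7)² = 2.82×10^-13 J = 1.76 MeV.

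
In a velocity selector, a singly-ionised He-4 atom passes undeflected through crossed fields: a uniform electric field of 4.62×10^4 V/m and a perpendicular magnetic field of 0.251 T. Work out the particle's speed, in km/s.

v ≈ 184 km/s

For zero net force, qE = qvB, so v = E/B.
v = (4.62×10^4) / (0.251) = 1.84×10^5 m/s.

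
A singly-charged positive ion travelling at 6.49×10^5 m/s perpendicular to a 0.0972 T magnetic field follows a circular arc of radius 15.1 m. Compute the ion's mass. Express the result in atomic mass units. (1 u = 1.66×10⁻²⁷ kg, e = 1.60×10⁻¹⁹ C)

m ≈ 218 u

qvB = mv²/r ⇒ m = qBr/v.
m = (1×1.60×10^-19)(0.0972)(15.1) / (6.49×10^5) = 3.62×10^-25 kg = 218 u.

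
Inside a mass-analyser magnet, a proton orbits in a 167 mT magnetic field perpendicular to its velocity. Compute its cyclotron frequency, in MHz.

f = qB/(2πm) = (1×1.60×10^-19)(0.167) / [2π(1.67×10^-27)] = 2.55×10^6 Hz.

f ≈ 2.55 MHz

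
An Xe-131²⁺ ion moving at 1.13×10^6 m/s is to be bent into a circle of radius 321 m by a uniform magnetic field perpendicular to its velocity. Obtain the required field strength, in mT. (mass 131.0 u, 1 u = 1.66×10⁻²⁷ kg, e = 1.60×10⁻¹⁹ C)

B ≈ 2.39 mT

qvB = mv²/r gives B = mv/(qr).
B = (2.17×10^-25)(1.13×10^6) / [(2×1.60×10^-19)(321)] = 2.39×10^-3 T.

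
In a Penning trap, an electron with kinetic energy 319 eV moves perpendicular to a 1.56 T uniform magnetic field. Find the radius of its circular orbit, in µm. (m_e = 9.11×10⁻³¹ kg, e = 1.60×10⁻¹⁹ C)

r ≈ 38.6 µm

Convert the energy: K = 319 eV = 5.10×10^-17 J.
v = √(2K/m) = √(2·5.10×10^-17/9.11×10^-31) = 1.06×10^7 m/s.
r = mv/(qB) = (9.11×10^-31)(1.06×10^7) / [(1×1.60×10^-19)(1.56)] = 3.86×10^-5 m.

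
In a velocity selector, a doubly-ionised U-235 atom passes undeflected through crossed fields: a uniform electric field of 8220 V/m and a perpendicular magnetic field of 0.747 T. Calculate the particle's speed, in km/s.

v ≈ 11.0 km/s

For zero net force, qE = qvB, so v = E/B.
v = (8220) / (0.747) = 1.10×10^4 m/s.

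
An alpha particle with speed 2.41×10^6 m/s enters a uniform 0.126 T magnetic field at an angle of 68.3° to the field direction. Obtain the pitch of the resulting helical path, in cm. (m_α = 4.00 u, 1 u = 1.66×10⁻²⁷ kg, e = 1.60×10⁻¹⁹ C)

pitch ≈ 92.2 cm

The velocity component along B is v∥ = v cos68.3° = 8.91×10^5 m/s.
The cyclotron period T = 2πm/(qB) = 1.03×10^-6 s is set by m, q, B alone.
Pitch = v∥·T = (8.91×10^5)(1.03×10^-6) = 0.922 m.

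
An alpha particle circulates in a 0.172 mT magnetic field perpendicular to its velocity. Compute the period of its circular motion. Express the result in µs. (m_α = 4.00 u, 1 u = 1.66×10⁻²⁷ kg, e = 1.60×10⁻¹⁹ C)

The cyclotron period is independent of speed: T = 2πm/(qB).
T = 2π(6.64×10^-27) / [(2×1.60×10^-19)(1.72×10^-4)] = 7.58×10^-4 s.

T ≈ 758 µs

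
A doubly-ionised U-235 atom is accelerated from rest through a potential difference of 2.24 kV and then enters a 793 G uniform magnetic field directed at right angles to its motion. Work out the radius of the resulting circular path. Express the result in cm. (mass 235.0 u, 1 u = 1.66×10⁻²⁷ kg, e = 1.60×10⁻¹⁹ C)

The kinetic energy gained is K = qV = (2×1.60×10^-19)(2240) = 7.17×10^-16 J.
v = √(2K/m) = 6.06×10^4 m/s.
r = mv/(qB) = (3.90×10^-25)(6.06×10^4) / [(2×1.60×10^-19)(0.0793)] = 0.932 m.

r ≈ 93.2 cm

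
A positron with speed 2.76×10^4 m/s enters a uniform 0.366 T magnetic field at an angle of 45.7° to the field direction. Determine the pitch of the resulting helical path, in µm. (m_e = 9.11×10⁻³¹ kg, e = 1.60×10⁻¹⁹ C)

pitch ≈ 1.88 µm

The velocity component along B is v∥ = v cos45.7° = 1.93×10^4 m/s.
The cyclotron period T = 2πm/(qB) = 9.77×10^-11 s is set by m, q, B alone.
Pitch = v∥·T = (1.93×10^4)(9.77×10^-11) = 1.88×10^-6 m.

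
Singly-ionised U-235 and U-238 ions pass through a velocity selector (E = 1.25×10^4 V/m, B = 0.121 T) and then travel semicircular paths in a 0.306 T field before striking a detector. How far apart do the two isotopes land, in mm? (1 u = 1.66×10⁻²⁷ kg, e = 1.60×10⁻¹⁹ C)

Both emerge at v = E/B₁ = 1.03×10^5 m/s.
r = mv/(qB₂), so r₁ = 0.8231 m and r₂ = 0.8336 m, giving Δr = 0.0105 m.
After a semicircle each ion lands a diameter 2r from the entry slit, so the separation is 2Δr = 0.0210 m.

Δd ≈ 21.0 mm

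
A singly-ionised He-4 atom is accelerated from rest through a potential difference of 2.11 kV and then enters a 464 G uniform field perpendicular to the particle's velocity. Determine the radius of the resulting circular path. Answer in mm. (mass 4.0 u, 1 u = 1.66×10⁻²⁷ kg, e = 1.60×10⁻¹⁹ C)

The kinetic energy gained is K = qV = (1×1.60×10^-19)(2110) = 3.38×10^-16 J.
v = √(2K/m) = 3.19×10^5 m/s.
r = mv/(qB) = (6.64×10^-27)(3.19×10^5) / [(1×1.60×10^-19)(0.0464)] = 0.285 m.

r ≈ 285 mm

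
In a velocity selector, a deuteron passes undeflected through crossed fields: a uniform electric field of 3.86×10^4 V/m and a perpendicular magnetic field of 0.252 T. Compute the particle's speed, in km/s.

v ≈ 153 km/s

For zero net force, qE = qvB, so v = E/B.
v = (3.86×10^4) / (0.252) = 1.53×10^5 m/s.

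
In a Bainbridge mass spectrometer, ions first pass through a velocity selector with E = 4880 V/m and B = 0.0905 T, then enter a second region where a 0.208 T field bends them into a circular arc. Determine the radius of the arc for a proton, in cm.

r ≈ 0.271 cm

The selector passes v = E/B = 4880/0.0905 = 5.39×10^4 m/s.
In the deflection region, r = mv/(qB₂) = (1.67×10^-27)(5.39×10^4) / [(1×1.60×10^-19)(0.208)] = 2.71×10^-3 m.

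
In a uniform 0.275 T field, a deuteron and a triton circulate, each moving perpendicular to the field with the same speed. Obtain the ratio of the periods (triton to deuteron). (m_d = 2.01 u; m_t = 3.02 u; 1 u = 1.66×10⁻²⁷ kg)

T = 2πm/(qB) is independent of speed, so T₂/T₁ = (m₂/q₂)/(m₁/q₁).
T_{triton}/T_{deuteron} = (5.01×10^-27/1e) / (3.34×10^-27/1e) = 1.50.

ratio ≈ 1.50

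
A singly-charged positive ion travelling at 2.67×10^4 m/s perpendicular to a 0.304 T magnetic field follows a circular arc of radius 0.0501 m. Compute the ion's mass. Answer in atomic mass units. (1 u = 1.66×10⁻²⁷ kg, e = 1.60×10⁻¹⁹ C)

qvB = mv²/r ⇒ m = qBr/v.
m = (1×1.60×10^-19)(0.304)(0.0501) / (2.67×10^4) = 9.13×10^-26 kg = 55.0 u.

m ≈ 55.0 u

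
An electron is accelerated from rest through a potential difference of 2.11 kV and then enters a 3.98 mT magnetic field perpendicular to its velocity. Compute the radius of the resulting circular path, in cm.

r ≈ 3.89 cm

The kinetic energy gained is K = qV = (1×1.60×10^-19)(2110) = 3.38×10^-16 J.
v = √(2K/m) = 2.72×10^7 m/s.
r = mv/(qB) = (9.11×10^-31)(2.72×10^7) / [(1×1.60×10^-19)(3.98×10^-3)] = 0.0389 m.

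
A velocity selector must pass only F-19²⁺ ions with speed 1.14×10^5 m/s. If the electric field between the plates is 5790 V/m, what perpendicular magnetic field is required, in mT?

B ≈ 50.8 mT

qE = qvB ⇒ B = E/v = (5790) / (1.14×10^5) = 0.0508 T.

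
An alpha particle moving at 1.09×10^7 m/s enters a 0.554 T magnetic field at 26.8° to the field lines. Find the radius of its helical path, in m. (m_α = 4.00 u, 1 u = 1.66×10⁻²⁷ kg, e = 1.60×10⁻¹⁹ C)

r ≈ 0.184 m

Only the perpendicular component v⊥ = v sin26.8° = 4.91×10^6 m/s is bent by the field.
r = m v⊥ /(qB) = (6.64×10^-27)(4.91×10^6) / [(2×1.60×10^-19)(0.554)] = 0.184 m.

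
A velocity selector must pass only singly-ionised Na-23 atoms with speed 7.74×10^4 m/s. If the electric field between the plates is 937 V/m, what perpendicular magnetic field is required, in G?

B ≈ 121 G

qE = qvB ⇒ B = E/v = (937) / (7.74×10^4) = 0.0121 T.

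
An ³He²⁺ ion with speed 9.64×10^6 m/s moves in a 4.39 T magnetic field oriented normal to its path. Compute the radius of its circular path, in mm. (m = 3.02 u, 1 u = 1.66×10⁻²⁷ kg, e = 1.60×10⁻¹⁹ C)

r ≈ 34.4 mm

The magnetic force provides the centripetal force: qvB = mv²/r, so r = mv/(qB).
r = (5.01×10^-27 kg)(9.64×10^6 m/s) / [(2×1.60×10^-19 C)(4.39 T)] = 0.0344 m.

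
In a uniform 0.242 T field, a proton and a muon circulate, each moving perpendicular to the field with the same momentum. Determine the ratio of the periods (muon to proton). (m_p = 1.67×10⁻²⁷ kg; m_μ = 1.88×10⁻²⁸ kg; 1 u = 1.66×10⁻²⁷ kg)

ratio ≈ 0.113

T = 2πm/(qB) is independent of speed, so T₂/T₁ = (m₂/q₂)/(m₁/q₁).
T_{muon}/T_{proton} = (1.88×10^-28/1e) / (1.67×10^-27/1e) = 0.113.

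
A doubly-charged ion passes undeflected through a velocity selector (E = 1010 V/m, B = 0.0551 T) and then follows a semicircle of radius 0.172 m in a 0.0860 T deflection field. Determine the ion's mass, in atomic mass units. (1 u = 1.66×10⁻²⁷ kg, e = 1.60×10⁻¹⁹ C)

m ≈ 156 u

v = E/B₁ = 1.83×10^4 m/s.
From r = mv/(qB₂), m = qB₂r/v = (2×1.60×10^-19)(0.0860)(0.172) / (1.83×10^4) = 2.58×10^-25 kg.
In atomic mass units: m = 2.58×10^-25 / 1.66×10^-27 = 156 u.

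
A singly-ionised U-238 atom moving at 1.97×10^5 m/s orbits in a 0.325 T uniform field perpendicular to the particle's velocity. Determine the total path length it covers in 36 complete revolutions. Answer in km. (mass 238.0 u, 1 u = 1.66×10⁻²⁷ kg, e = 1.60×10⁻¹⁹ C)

L ≈ 0.339 km

r = mv/(qB) = 1.50 m, so one revolution covers 2πr = 9.40 m.
In 36 revolutions: L = 36·2πr = 339 m.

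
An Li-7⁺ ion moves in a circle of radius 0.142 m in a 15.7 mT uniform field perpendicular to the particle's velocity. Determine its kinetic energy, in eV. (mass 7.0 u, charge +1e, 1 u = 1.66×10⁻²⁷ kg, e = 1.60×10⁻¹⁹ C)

v = qBr/m = (1×1.60×10^-19)(0.0157)(0.142) / (1.16×10^-26) = 3.07×10^4 m/s.
K = ½mv² = 0.5·(1.16×10^-26)·(3.07×10^4)² = 5.47×10^-18 J = 34.2 eV.

K ≈ 34.2 eV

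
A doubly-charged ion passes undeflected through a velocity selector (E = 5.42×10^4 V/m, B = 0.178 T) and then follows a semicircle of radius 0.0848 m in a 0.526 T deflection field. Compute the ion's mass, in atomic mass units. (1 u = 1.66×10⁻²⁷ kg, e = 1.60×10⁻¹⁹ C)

m ≈ 28.2 u

v = E/B₁ = 3.04×10^5 m/s.
From r = mv/(qB₂), m = qB₂r/v = (2×1.60×10^-19)(0.526)(0.0848) / (3.04×10^5) = 4.69×10^-26 kg.
In atomic mass units: m = 4.69×10^-26 / 1.66×10^-27 = 28.2 u.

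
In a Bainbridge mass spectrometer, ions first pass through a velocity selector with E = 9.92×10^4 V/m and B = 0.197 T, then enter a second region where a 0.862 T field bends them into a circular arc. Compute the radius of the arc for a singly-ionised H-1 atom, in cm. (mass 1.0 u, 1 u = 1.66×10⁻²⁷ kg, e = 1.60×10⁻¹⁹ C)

The selector passes v = E/B = 9.92×10^4/0.197 = 5.04×10^5 m/s.
In the deflection region, r = mv/(qB₂) = (1.66×10^-27)(5.04×10^5) / [(1×1.60×10^-19)(0.862)] = 6.06×10^-3 m.

r ≈ 0.606 cm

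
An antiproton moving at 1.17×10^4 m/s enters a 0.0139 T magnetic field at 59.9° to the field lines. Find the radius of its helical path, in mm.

Only the perpendicular component v⊥ = v sin59.9° = 1.01×10^4 m/s is bent by the field.
r = m v⊥ /(qB) = (1.67×10^-27)(1.01×10^4) / [(1×1.60×10^-19)(0.0139)] = 7.60×10^-3 m.

r ≈ 7.60 mm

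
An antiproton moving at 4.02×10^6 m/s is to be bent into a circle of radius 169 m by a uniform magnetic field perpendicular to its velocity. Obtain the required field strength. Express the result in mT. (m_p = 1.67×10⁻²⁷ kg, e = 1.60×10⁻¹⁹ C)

B ≈ 0.248 mT

qvB = mv²/r gives B = mv/(qr).
B = (1.67×10^-27)(4.02×10^6) / [(1×1.60×10^-19)(169)] = 2.48×10^-4 T.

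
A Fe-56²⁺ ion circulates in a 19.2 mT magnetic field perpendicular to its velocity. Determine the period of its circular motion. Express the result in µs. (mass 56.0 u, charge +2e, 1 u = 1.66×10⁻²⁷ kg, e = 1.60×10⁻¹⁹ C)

T ≈ 95.1 µs

The cyclotron period is independent of speed: T = 2πm/(qB).
T = 2π(9.30×10^-26) / [(2×1.60×10^-19)(0.0192)] = 9.51×10^-5 s.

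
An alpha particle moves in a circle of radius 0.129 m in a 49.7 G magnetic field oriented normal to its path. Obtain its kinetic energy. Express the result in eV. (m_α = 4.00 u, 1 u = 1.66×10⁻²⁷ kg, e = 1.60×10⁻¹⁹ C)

v = qBr/m = (2×1.60×10^-19)(4.97×10^-3)(0.129) / (6.64×10^-27) = 3.09×10^4 m/s.
K = ½mv² = 0.5·(6.64×10^-27)·(3.09×10^4)² = 3.17×10^-18 J = 19.8 eV.

K ≈ 19.8 eV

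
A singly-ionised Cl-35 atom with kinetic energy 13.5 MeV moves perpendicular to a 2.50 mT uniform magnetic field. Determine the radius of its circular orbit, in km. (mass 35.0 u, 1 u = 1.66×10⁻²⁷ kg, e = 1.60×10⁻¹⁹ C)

r ≈ 1.25 km

Convert the energy: K = 13.5 MeV = 2.16×10^-12 J.
v = √(2K/m) = √(2·2.16×10^-12/5.81×10^-26) = 8.62×10^6 m/s.
r = mv/(qB) = (5.81×10^-26)(8.62×10^6) / [(1×1.60×10^-19)(2.50×10^-3)] = 1250 m.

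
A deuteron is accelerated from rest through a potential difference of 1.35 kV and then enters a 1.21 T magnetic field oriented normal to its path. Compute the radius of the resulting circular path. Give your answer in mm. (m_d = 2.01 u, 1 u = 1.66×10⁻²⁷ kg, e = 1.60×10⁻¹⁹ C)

The kinetic energy gained is K = qV = (1×1.60×10^-19)(1350) = 2.16×10^-16 J.
v = √(2K/m) = 3.60×10^5 m/s.
r = mv/(qB) = (3.34×10^-27)(3.60×10^5) / [(1×1.60×10^-19)(1.21)] = 6.20×10^-3 m.

r ≈ 6.20 mm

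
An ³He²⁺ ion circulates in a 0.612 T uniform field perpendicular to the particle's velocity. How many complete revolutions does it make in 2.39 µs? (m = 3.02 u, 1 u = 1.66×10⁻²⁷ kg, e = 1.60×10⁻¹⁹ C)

N = 14

T = 2πm/(qB) = 2π(5.0132×10^-27) / [(2×1.60×10^-19)(0.612)] = 1.6084×10^-7 s.
N = t/T = 2.39×10^-6 / 1.6084×10^-7 ≈ 14.86, so 14 complete revolutions.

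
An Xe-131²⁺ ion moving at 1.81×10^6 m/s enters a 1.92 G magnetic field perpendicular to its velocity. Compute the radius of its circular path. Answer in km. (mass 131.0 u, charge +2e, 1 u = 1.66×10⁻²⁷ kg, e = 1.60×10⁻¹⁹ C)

The magnetic force provides the centripetal force: qvB = mv²/r, so r = mv/(qB).
r = (2.17×10^-25 kg)(1.81×10^6 m/s) / [(2×1.60×10^-19 C)(1.92×10^-4 T)] = 6410 m.

r ≈ 6.41 km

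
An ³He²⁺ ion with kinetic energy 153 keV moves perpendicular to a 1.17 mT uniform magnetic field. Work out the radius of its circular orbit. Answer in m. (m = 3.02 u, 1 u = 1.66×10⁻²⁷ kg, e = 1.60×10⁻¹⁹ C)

r ≈ 41.8 m

Convert the energy: K = 153 keV = 2.45×10^-14 J.
v = √(2K/m) = √(2·2.45×10^-14/5.01×10^-27) = 3.13×10^6 m/s.
r = mv/(qB) = (5.01×10^-27)(3.13×10^6) / [(2×1.60×10^-19)(1.17×10^-3)] = 41.8 m.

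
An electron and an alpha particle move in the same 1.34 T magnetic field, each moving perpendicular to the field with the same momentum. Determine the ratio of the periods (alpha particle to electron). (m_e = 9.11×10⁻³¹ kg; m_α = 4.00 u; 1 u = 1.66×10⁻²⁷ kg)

T = 2πm/(qB) is independent of speed, so T₂/T₁ = (m₂/q₂)/(m₁/q₁).
T_{alpha particle}/T_{electron} = (6.64×10^-27/2e) / (9.11×10^-31/1e) = 3640.

ratio ≈ 3640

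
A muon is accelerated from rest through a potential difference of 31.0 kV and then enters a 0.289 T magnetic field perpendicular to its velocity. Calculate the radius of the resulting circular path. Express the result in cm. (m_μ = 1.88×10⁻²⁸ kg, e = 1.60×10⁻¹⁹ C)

r ≈ 2.95 cm

The kinetic energy gained is K = qV = (1×1.60×10^-19)(3.10×10^4) = 4.96×10^-15 J.
v = √(2K/m) = 7.26×10^6 m/s.
r = mv/(qB) = (1.88×10^-28)(7.26×10^6) / [(1×1.60×10^-19)(0.289)] = 0.0295 m.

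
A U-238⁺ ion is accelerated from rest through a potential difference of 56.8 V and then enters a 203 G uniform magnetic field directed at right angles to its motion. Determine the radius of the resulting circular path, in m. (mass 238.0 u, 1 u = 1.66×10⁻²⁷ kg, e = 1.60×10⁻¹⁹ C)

The kinetic energy gained is K = qV = (1×1.60×10^-19)(56.8) = 9.09×10^-18 J.
v = √(2K/m) = 6780 m/s.
r = mv/(qB) = (3.95×10^-25)(6780) / [(1×1.60×10^-19)(0.0203)] = 0.825 m.

r ≈ 0.825 m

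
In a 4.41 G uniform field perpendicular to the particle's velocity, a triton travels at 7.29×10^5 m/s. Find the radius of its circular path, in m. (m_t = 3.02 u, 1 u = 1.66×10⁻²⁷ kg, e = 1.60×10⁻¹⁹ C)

r ≈ 51.8 m

The magnetic force provides the centripetal force: qvB = mv²/r, so r = mv/(qB).
r = (5.01×10^-27 kg)(7.29×10^5 m/s) / [(1×1.60×10^-19 C)(4.41×10^-4 T)] = 51.8 m.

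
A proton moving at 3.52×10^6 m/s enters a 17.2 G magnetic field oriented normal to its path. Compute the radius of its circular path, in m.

r ≈ 21.4 m

The magnetic force provides the centripetal force: qvB = mv²/r, so r = mv/(qB).
r = (1.67×10^-27 kg)(3.52×10^6 m/s) / [(1×1.60×10^-19 C)(1.72×10^-3 T)] = 21.4 m.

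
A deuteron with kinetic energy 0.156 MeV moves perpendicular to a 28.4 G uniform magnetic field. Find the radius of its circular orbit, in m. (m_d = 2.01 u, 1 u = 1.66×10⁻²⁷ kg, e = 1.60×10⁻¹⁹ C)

Convert the energy: K = 0.156 MeV = 2.50×10^-14 J.
v = √(2K/m) = √(2·2.50×10^-14/3.34×10^-27) = 3.87×10^6 m/s.
r = mv/(qB) = (3.34×10^-27)(3.87×10^6) / [(1×1.60×10^-19)(2.84×10^-3)] = 28.4 m.

r ≈ 28.4 m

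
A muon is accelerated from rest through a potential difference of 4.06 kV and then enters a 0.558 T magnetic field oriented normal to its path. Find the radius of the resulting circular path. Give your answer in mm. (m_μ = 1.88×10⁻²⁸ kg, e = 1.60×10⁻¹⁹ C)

The kinetic energy gained is K = qV = (1×1.60×10^-19)(4060) = 6.50×10^-16 J.
v = √(2K/m) = 2.63×10^6 m/s.
r = mv/(qB) = (1.88×10^-28)(2.63×10^6) / [(1×1.60×10^-19)(0.558)] = 5.54×10^-3 m.

r ≈ 5.54 mm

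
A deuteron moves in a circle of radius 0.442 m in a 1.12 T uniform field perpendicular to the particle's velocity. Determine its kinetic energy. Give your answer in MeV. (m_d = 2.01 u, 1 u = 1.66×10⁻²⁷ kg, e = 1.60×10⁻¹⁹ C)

K ≈ 5.88 MeV

v = qBr/m = (1×1.60×10^-19)(1.12)(0.442) / (3.34×10^-27) = 2.37×10^7 m/s.
K = ½mv² = 0.5·(3.34×10^-27)·(2.37×10^7)² = 9.40×10^-13 J = 5.88 MeV.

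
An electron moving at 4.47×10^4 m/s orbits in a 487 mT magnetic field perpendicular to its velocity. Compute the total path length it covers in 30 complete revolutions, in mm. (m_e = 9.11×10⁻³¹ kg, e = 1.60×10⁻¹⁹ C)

L ≈ 0.0985 mm

r = mv/(qB) = 5.23×10^-7 m, so one revolution covers 2πr = 3.28×10^-6 m.
In 30 revolutions: L = 30·2πr = 9.85×10^-5 m.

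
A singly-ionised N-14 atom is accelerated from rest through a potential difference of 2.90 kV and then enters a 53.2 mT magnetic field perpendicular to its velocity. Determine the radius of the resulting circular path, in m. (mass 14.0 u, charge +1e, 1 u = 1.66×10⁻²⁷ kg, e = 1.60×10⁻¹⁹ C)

The kinetic energy gained is K = qV = (1×1.60×10^-19)(2900) = 4.64×10^-16 J.
v = √(2K/m) = 2.00×10^5 m/s.
r = mv/(qB) = (2.32×10^-26)(2.00×10^5) / [(1×1.60×10^-19)(0.0532)] = 0.546 m.

r ≈ 0.546 m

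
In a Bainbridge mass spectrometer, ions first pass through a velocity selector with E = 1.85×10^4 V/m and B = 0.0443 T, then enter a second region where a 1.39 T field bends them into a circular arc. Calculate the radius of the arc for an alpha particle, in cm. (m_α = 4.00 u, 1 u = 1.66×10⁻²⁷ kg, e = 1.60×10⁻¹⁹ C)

r ≈ 0.623 cm

The selector passes v = E/B = 1.85×10^4/0.0443 = 4.18×10^5 m/s.
In the deflection region, r = mv/(qB₂) = (6.64×10^-27)(4.18×10^5) / [(2×1.60×10^-19)(1.39)] = 6.23×10^-3 m.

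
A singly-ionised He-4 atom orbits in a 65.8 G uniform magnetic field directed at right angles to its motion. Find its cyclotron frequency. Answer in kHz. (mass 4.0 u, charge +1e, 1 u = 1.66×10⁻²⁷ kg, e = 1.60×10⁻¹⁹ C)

f = qB/(2πm) = (1×1.60×10^-19)(6.58×10^-3) / [2π(6.64×10^-27)] = 2.52×10^4 Hz.

f ≈ 25.2 kHz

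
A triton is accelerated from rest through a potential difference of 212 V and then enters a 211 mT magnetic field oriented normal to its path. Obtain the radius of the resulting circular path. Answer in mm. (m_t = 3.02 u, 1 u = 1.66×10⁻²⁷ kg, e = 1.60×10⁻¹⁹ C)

r ≈ 17.3 mm

The kinetic energy gained is K = qV = (1×1.60×10^-19)(212) = 3.39×10^-17 J.
v = √(2K/m) = 1.16×10^5 m/s.
r = mv/(qB) = (5.01×10^-27)(1.16×10^5) / [(1×1.60×10^-19)(0.211)] = 0.0173 m.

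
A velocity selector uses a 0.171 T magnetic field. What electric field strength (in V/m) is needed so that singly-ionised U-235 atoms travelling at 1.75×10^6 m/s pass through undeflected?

E ≈ 2.99×10^5 V/m

qE = qvB ⇒ E = vB = (1.75×10^6)(0.171) = 2.99×10^5 V/m.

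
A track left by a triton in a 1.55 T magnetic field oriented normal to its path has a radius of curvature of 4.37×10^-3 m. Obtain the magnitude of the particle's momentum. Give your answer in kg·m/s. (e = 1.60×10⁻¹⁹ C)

Since qvB = mv²/r, the momentum p = mv = qBr.
p = (1×1.60×10^-19)(1.55)(4.37×10^-3) = 1.08×10^-21 kg·m/s.

p ≈ 1.08×10^-21 kg·m/s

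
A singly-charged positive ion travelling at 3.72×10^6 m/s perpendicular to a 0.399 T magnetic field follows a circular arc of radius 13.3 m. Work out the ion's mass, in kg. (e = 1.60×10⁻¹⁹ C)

m ≈ 2.28×10^-25 kg

qvB = mv²/r ⇒ m = qBr/v.
m = (1×1.60×10^-19)(0.399)(13.3) / (3.72×10^6) = 2.28×10^-25 kg.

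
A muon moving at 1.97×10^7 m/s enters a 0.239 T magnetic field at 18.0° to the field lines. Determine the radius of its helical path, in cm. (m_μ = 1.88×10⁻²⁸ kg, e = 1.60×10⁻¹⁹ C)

r ≈ 2.99 cm

Only the perpendicular component v⊥ = v sin18.0° = 6.09×10^6 m/s is bent by the field.
r = m v⊥ /(qB) = (1.88×10^-28)(6.09×10^6) / [(1×1.60×10^-19)(0.239)] = 0.0299 m.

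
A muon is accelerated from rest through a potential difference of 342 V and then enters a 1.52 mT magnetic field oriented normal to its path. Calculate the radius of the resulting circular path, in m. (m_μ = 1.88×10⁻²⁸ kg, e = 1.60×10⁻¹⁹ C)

The kinetic energy gained is K = qV = (1×1.60×10^-19)(342) = 5.47×10^-17 J.
v = √(2K/m) = 7.63×10^5 m/s.
r = mv/(qB) = (1.88×10^-28)(7.63×10^5) / [(1×1.60×10^-19)(1.52×10^-3)] = 0.590 m.

r ≈ 0.590 m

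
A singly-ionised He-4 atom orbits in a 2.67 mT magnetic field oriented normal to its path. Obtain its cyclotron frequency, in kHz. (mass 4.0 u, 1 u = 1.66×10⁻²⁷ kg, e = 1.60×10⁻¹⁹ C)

f = qB/(2πm) = (1×1.60×10^-19)(2.67×10^-3) / [2π(6.64×10^-27)] = 1.02×10^4 Hz.

f ≈ 10.2 kHz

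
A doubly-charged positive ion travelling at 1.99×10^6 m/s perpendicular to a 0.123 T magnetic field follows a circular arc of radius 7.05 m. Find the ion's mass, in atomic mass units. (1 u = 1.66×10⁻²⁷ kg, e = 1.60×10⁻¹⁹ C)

m ≈ 84.0 u

qvB = mv²/r ⇒ m = qBr/v.
m = (2×1.60×10^-19)(0.123)(7.05) / (1.99×10^6) = 1.39×10^-25 kg = 84.0 u.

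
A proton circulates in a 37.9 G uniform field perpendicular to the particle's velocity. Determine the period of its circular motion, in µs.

The cyclotron period is independent of speed: T = 2πm/(qB).
T = 2π(1.67×10^-27) / [(1×1.60×10^-19)(3.79×10^-3)] = 1.73×10^-5 s.

T ≈ 17.3 µs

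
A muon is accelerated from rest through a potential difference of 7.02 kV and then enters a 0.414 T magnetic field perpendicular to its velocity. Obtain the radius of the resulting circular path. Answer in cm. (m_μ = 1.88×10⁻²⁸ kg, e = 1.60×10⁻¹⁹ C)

The kinetic energy gained is K = qV = (1×1.60×10^-19)(7020) = 1.12×10^-15 J.
v = √(2K/m) = 3.46×10^6 m/s.
r = mv/(qB) = (1.88×10^-28)(3.46×10^6) / [(1×1.60×10^-19)(0.414)] = 9.81×10^-3 m.

r ≈ 0.981 cm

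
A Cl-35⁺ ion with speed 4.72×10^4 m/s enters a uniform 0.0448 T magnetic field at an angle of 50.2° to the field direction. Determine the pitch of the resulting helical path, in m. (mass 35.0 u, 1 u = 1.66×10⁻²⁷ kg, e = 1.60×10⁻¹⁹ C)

pitch ≈ 1.54 m

The velocity component along B is v∥ = v cos50.2° = 3.02×10^4 m/s.
The cyclotron period T = 2πm/(qB) = 5.09×10^-5 s is set by m, q, B alone.
Pitch = v∥·T = (3.02×10^4)(5.09×10^-5) = 1.54 m.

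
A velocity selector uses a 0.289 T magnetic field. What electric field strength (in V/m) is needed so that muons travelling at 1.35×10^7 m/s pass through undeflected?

qE = qvB ⇒ E = vB = (1.35×10^7)(0.289) = 3.90×10^6 V/m.

E ≈ 3.90×10^6 V/m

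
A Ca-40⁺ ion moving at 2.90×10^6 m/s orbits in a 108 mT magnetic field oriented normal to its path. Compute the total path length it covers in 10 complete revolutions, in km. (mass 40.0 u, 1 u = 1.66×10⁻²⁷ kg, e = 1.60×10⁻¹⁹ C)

L ≈ 0.700 km

r = mv/(qB) = 11.1 m, so one revolution covers 2πr = 70.0 m.
In 10 revolutions: L = 10·2πr = 700 m.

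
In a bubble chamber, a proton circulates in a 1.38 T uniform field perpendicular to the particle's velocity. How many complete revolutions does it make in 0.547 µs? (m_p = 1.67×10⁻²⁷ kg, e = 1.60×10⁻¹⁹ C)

N = 11

T = 2πm/(qB) = 2π(1.67×10^-27) / [(1×1.60×10^-19)(1.38)] = 4.7522×10^-8 s.
N = t/T = 5.47×10^-7 / 4.7522×10^-8 ≈ 11.51, so 11 complete revolutions.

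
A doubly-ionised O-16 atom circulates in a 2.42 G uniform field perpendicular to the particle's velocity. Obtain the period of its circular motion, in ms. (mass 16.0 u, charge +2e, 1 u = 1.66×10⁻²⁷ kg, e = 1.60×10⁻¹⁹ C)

T ≈ 2.15 ms

The cyclotron period is independent of speed: T = 2πm/(qB).
T = 2π(2.66×10^-26) / [(2×1.60×10^-19)(2.42×10^-4)] = 2.15×10^-3 s.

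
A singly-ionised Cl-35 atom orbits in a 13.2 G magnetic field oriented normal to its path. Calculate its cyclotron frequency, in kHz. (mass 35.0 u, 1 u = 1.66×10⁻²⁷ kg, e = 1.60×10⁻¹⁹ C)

f = qB/(2πm) = (1×1.60×10^-19)(1.32×10^-3) / [2π(5.81×10^-26)] = 579 Hz.

f ≈ 0.579 kHz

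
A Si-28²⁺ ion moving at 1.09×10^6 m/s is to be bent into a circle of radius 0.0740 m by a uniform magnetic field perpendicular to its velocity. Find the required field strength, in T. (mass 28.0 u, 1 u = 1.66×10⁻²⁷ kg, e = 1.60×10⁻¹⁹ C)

B ≈ 2.14 T

qvB = mv²/r gives B = mv/(qr).
B = (4.65×10^-26)(1.09×10^6) / [(2×1.60×10^-19)(0.0740)] = 2.14 T.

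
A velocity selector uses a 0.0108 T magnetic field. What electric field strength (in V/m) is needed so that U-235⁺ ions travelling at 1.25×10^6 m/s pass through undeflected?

E ≈ 1.35×10^4 V/m

qE = qvB ⇒ E = vB = (1.25×10^6)(0.0108) = 1.35×10^4 V/m.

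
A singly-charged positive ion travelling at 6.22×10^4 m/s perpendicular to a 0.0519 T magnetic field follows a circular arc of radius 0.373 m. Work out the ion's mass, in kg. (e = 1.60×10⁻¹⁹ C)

qvB = mv²/r ⇒ m = qBr/v.
m = (1×1.60×10^-19)(0.0519)(0.373) / (6.22×10^4) = 4.98×10^-26 kg.

m ≈ 4.98×10^-26 kg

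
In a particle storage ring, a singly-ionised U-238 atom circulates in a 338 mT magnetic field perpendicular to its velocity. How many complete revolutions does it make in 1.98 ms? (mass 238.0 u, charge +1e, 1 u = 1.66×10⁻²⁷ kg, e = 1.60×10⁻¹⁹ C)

N = 43

T = 2πm/(qB) = 2π(3.9508×10^-25) / [(1×1.60×10^-19)(0.338)] = 4.5902×10^-5 s.
N = t/T = 1.98×10^-3 / 4.5902×10^-5 ≈ 43.14, so 43 complete revolutions.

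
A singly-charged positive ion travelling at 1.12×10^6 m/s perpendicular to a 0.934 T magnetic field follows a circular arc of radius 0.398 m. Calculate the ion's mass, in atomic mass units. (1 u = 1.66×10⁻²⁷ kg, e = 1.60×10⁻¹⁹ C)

m ≈ 32.0 u

qvB = mv²/r ⇒ m = qBr/v.
m = (1×1.60×10^-19)(0.934)(0.398) / (1.12×10^6) = 5.31×10^-26 kg = 32.0 u.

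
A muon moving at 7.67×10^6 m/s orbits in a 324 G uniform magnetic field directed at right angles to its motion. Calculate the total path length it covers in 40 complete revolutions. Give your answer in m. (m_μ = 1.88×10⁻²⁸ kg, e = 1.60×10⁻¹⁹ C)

L ≈ 69.9 m

r = mv/(qB) = 0.278 m, so one revolution covers 2πr = 1.75 m.
In 40 revolutions: L = 40·2πr = 69.9 m.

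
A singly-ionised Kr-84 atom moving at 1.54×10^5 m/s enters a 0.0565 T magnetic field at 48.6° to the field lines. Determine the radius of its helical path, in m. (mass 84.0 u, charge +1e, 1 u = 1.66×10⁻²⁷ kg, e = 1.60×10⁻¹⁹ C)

r ≈ 1.78 m

Only the perpendicular component v⊥ = v sin48.6° = 1.16×10^5 m/s is bent by the field.
r = m v⊥ /(qB) = (1.39×10^-25)(1.16×10^5) / [(1×1.60×10^-19)(0.0565)] = 1.78 m.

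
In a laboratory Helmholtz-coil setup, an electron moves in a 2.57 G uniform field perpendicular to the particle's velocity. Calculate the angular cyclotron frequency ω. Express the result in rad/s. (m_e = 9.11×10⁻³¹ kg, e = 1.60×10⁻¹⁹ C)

ω = qB/m = (1×1.60×10^-19)(2.57×10^-4) / (9.11×10^-31) = 4.51×10^7 rad/s.

ω ≈ 4.51×10^7 rad/s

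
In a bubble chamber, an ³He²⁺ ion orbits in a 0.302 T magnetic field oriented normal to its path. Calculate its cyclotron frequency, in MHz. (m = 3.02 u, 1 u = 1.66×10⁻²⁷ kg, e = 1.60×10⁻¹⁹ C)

f = qB/(2πm) = (2×1.60×10^-19)(0.302) / [2π(5.01×10^-27)] = 3.07×10^6 Hz.

f ≈ 3.07 MHz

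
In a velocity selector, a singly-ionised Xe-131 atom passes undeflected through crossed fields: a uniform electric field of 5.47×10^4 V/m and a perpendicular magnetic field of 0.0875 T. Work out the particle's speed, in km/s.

v ≈ 625 km/s

For zero net force, qE = qvB, so v = E/B.
v = (5.47×10^4) / (0.0875) = 6.25×10^5 m/s.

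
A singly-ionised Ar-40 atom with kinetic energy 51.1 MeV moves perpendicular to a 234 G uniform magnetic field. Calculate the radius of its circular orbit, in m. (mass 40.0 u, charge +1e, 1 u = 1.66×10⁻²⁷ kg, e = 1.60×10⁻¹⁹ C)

Convert the energy: K = 51.1 MeV = 8.18×10^-12 J.
v = √(2K/m) = √(2·8.18×10^-12/6.64×10^-26) = 1.57×10^7 m/s.
r = mv/(qB) = (6.64×10^-26)(1.57×10^7) / [(1×1.60×10^-19)(0.0234)] = 278 m.

r ≈ 278 m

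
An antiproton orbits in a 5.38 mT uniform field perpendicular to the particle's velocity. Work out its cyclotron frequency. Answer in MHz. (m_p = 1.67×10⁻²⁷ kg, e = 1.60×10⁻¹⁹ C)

f ≈ 0.0820 MHz

f = qB/(2πm) = (1×1.60×10^-19)(5.38×10^-3) / [2π(1.67×10^-27)] = 8.20×10^4 Hz.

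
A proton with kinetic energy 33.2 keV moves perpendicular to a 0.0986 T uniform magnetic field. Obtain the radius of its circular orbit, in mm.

Convert the energy: K = 33.2 keV = 5.31×10^-15 J.
v = √(2K/m) = √(2·5.31×10^-15/1.67×10^-27) = 2.52×10^6 m/s.
r = mv/(qB) = (1.67×10^-27)(2.52×10^6) / [(1×1.60×10^-19)(0.0986)] = 0.267 m.

r ≈ 267 mm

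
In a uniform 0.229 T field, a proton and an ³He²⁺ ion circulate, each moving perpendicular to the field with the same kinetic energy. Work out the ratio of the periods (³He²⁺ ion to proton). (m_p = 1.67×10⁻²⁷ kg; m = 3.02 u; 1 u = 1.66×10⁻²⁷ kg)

T = 2πm/(qB) is independent of speed, so T₂/T₁ = (m₂/q₂)/(m₁/q₁).
T_{³He²⁺ ion}/T_{proton} = (5.01×10^-27/2e) / (1.67×10^-27/1e) = 1.50.

ratio ≈ 1.50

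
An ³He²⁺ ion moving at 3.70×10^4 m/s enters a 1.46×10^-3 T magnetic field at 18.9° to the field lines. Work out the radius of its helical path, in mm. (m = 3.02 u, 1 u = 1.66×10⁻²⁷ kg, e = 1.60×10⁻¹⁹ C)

r ≈ 129 mm

Only the perpendicular component v⊥ = v sin18.9° = 1.20×10^4 m/s is bent by the field.
r = m v⊥ /(qB) = (5.01×10^-27)(1.20×10^4) / [(2×1.60×10^-19)(1.46×10^-3)] = 0.129 m.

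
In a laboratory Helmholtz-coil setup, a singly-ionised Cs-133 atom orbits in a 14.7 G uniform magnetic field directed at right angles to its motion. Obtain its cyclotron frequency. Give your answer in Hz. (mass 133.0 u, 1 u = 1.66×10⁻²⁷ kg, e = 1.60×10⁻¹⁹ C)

f = qB/(2πm) = (1×1.60×10^-19)(1.47×10^-3) / [2π(2.21×10^-25)] = 170 Hz.

f ≈ 170 Hz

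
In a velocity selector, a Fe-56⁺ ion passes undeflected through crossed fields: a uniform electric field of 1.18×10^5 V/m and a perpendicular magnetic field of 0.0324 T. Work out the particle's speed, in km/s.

For zero net force, qE = qvB, so v = E/B.
v = (1.18×10^5) / (0.0324) = 3.64×10^6 m/s.

v ≈ 3640 km/s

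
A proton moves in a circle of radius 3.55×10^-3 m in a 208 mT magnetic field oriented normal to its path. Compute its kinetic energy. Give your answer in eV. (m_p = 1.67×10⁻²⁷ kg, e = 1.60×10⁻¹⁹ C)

K ≈ 26.1 eV

v = qBr/m = (1×1.60×10^-19)(0.208)(3.55×10^-3) / (1.67×10^-27) = 7.07×10^4 m/s.
K = ½mv² = 0.5·(1.67×10^-27)·(7.07×10^4)² = 4.18×10^-18 J = 26.1 eV.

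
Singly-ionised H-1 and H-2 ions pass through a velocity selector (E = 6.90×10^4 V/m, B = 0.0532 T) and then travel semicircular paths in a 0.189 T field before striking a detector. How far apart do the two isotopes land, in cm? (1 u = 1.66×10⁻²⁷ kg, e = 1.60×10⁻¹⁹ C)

Both emerge at v = E/B₁ = 1.30×10^6 m/s.
r = mv/(qB₂), so r₁ = 0.07120 m and r₂ = 0.1424 m, giving Δr = 0.0712 m.
After a semicircle each ion lands a diameter 2r from the entry slit, so the separation is 2Δr = 0.142 m.

Δd ≈ 14.2 cm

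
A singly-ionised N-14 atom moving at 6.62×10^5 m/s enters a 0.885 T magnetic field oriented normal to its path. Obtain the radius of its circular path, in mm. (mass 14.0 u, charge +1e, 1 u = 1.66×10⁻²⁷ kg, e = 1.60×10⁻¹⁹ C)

r ≈ 109 mm

The magnetic force provides the centripetal force: qvB = mv²/r, so r = mv/(qB).
r = (2.32×10^-26 kg)(6.62×10^5 m/s) / [(1×1.60×10^-19 C)(0.885 T)] = 0.109 m.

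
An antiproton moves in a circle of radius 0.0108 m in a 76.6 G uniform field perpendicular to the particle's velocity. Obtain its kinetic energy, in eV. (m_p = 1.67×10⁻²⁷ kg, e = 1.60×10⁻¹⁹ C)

v = qBr/m = (1×1.60×10^-19)(7.66×10^-3)(0.0108) / (1.67×10^-27) = 7930 m/s.
K = ½mv² = 0.5·(1.67×10^-27)·(7930)² = 5.25×10^-20 J = 0.328 eV.

K ≈ 0.328 eV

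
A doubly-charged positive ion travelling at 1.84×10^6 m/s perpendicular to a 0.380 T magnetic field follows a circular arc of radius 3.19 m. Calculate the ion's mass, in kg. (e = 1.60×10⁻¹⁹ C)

qvB = mv²/r ⇒ m = qBr/v.
m = (2×1.60×10^-19)(0.380)(3.19) / (1.84×10^6) = 2.11×10^-25 kg.

m ≈ 2.11×10^-25 kg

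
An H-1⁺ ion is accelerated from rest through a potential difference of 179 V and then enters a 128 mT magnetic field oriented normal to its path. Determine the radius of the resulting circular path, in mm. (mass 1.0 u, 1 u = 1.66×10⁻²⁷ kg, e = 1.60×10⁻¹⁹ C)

r ≈ 15.1 mm

The kinetic energy gained is K = qV = (1×1.60×10^-19)(179) = 2.86×10^-17 J.
v = √(2K/m) = 1.86×10^5 m/s.
r = mv/(qB) = (1.66×10^-27)(1.86×10^5) / [(1×1.60×10^-19)(0.128)] = 0.0151 m.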